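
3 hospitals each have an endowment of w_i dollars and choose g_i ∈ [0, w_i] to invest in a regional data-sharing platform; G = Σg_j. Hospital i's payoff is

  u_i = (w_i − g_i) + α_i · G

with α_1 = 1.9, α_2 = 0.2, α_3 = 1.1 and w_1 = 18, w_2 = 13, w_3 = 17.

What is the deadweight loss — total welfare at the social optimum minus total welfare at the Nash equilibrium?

28.6

∂u_i/∂g_i = α_i − 1, so hospital i contributes w_i if α_i > 1, else 0.
α_i > 1 for i ∈ {1, 3}; NE contributions (18, 0, 17), G = 35.
W^NE = Σw_i − G^NE + (Σα_i)·G^NE = 48 + 2.2·35 = 125.
Planner: ∂(Σu_j)/∂g_i = Σα_j − 1 = 2.2 > 0, so everyone contributes w_i; G^SO = 48, W^SO = 48 + 2.2·48 = 153.6.
Deadweight loss = 28.6.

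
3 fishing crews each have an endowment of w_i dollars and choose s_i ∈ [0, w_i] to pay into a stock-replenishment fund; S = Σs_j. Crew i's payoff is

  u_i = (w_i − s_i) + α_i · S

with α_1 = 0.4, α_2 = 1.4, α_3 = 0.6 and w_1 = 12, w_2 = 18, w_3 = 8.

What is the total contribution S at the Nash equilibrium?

∂u_i/∂s_i = α_i − 1, so crew i contributes w_i if α_i > 1, else 0.
α_i > 1 for i ∈ {2}; NE contributions (0, 18, 0), S = 18.

18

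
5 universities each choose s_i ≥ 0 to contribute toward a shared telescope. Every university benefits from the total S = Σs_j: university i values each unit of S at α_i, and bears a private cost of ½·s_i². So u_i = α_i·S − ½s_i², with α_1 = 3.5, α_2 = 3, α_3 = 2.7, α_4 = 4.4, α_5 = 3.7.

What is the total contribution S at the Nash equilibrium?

17.3

University i's FOC: ∂u_i/∂s_i = α_i − s_i = 0, so s_i* = α_i.
NE contributions = (3.5, 3, 2.7, 4.4, 3.7); S = 17.3.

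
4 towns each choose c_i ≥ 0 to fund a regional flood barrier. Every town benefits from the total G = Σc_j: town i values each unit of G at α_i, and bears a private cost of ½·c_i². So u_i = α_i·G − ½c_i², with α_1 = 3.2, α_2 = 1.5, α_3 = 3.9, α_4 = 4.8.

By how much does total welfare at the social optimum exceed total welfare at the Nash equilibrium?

Town i's FOC: ∂u_i/∂c_i = α_i − c_i = 0, so c_i* = α_i.
NE contributions = (3.2, 1.5, 3.9, 4.8); G = 13.4.
W^NE = (Σα)·G − ½Σα_i² = 13.4² − ½·50.74 = 154.19.
Planner sets c_i = Σα_j = 13.4 for every i, so G^SO = 4·13.4 = 53.6.
W^SO = (Σα)·G^SO − ½·4·(Σα)² = (4/2)·13.4² = 359.12.
Deadweight loss = W^SO − W^NE = 204.93.

204.93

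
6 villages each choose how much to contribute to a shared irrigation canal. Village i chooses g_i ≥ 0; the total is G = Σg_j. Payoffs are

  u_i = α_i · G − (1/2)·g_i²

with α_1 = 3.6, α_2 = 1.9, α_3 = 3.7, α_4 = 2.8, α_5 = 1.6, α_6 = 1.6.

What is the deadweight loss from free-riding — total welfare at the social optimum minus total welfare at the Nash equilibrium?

483.69

Village i's FOC: ∂u_i/∂g_i = α_i − g_i = 0, so g_i* = α_i.
NE contributions = (3.6, 1.9, 3.7, 2.8, 1.6, 1.6); G = 15.2.
W^NE = (Σα)·G − ½Σα_i² = 15.2² − ½·43.22 = 209.43.
Planner sets g_i = Σα_j = 15.2 for every i, so G^SO = 6·15.2 = 91.2.
W^SO = (Σα)·G^SO − ½·6·(Σα)² = (6/2)·15.2² = 693.12.
Deadweight loss = W^SO − W^NE = 483.69.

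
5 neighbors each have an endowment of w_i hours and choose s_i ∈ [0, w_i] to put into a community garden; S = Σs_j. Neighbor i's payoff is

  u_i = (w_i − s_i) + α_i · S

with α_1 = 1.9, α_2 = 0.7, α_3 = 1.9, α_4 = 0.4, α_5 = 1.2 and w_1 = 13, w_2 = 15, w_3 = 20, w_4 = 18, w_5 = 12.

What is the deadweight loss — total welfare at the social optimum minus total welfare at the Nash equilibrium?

168.3

∂u_i/∂s_i = α_i − 1, so neighbor i contributes w_i if α_i > 1, else 0.
α_i > 1 for i ∈ {1, 3, 5}; NE contributions (13, 0, 20, 0, 12), S = 45.
W^NE = Σw_i − S^NE + (Σα_i)·S^NE = 78 + 5.1·45 = 307.5.
Planner: ∂(Σu_j)/∂s_i = Σα_j − 1 = 5.1 > 0, so everyone contributes w_i; S^SO = 78, W^SO = 78 + 5.1·78 = 475.8.
Deadweight loss = 168.3.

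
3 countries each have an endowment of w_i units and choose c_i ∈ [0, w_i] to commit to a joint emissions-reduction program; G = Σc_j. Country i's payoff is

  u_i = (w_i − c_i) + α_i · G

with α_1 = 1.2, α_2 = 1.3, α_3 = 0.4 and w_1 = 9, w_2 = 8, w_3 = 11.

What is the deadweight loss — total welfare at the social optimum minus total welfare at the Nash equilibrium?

∂u_i/∂c_i = α_i − 1, so country i contributes w_i if α_i > 1, else 0.
α_i > 1 for i ∈ {1, 2}; NE contributions (9, 8, 0), G = 17.
W^NE = Σw_i − G^NE + (Σα_i)·G^NE = 28 + 1.9·17 = 60.3.
Planner: ∂(Σu_j)/∂c_i = Σα_j − 1 = 1.9 > 0, so everyone contributes w_i; G^SO = 28, W^SO = 28 + 1.9·28 = 81.2.
Deadweight loss = 20.9.

20.9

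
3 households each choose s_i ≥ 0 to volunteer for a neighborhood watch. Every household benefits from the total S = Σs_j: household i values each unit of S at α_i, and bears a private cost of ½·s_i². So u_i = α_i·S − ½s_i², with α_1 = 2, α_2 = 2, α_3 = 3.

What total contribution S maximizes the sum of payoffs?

21

Planner FOC: ∂(Σu_j)/∂s_i = (Σα_j) − s_i = 0, so s_i^SO = Σα_j = 7 for every i; S^SO = 21.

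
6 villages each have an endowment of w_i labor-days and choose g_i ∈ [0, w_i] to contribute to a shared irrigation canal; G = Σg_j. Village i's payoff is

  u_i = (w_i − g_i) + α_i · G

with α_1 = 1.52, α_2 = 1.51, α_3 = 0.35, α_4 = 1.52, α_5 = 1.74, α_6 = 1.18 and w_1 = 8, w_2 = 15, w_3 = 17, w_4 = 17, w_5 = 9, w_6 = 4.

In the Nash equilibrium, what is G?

∂u_i/∂g_i = α_i − 1, so village i contributes w_i if α_i > 1, else 0.
α_i > 1 for i ∈ {1, 2, 4, 5, 6}; NE contributions (8, 15, 0, 17, 9, 4), G = 53.

53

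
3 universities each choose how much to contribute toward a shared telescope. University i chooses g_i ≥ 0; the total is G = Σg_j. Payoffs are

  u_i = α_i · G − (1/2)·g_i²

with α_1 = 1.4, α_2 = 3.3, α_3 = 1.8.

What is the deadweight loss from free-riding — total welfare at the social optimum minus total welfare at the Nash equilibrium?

University i's FOC: ∂u_i/∂g_i = α_i − g_i = 0, so g_i* = α_i.
NE contributions = (1.4, 3.3, 1.8); G = 6.5.
W^NE = (Σα)·G − ½Σα_i² = 6.5² − ½·16.09 = 34.205.
Planner sets g_i = Σα_j = 6.5 for every i, so G^SO = 3·6.5 = 19.5.
W^SO = (Σα)·G^SO − ½·3·(Σα)² = (3/2)·6.5² = 63.375.
Deadweight loss = W^SO − W^NE = 29.17.

29.17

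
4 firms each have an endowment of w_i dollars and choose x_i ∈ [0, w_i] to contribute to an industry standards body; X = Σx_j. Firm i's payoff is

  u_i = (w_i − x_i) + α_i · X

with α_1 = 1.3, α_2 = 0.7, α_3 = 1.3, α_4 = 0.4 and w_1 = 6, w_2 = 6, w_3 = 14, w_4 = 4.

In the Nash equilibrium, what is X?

∂u_i/∂x_i = α_i − 1, so firm i contributes w_i if α_i > 1, else 0.
α_i > 1 for i ∈ {1, 3}; NE contributions (6, 0, 14, 0), X = 20.

20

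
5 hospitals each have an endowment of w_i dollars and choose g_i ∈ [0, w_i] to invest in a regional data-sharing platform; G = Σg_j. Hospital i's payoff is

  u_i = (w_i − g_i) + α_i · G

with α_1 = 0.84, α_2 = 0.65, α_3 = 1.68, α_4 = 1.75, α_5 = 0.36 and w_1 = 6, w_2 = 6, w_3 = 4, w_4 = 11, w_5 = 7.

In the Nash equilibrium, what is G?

∂u_i/∂g_i = α_i − 1, so hospital i contributes w_i if α_i > 1, else 0.
α_i > 1 for i ∈ {3, 4}; NE contributions (0, 0, 4, 11, 0), G = 15.

15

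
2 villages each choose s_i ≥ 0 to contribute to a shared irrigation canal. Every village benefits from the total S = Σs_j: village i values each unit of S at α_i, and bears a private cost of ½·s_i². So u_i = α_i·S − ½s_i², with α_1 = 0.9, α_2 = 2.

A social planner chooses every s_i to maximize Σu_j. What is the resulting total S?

5.8

Planner FOC: ∂(Σu_j)/∂s_i = (Σα_j) − s_i = 0, so s_i^SO = Σα_j = 2.9 for every i; S^SO = 5.8.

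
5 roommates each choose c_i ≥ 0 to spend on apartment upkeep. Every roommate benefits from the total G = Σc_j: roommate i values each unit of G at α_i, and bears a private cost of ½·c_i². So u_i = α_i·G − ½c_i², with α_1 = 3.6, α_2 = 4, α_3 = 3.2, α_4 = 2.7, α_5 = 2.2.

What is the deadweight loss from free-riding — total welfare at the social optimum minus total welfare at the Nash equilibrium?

Roommate i's FOC: ∂u_i/∂c_i = α_i − c_i = 0, so c_i* = α_i.
NE contributions = (3.6, 4, 3.2, 2.7, 2.2); G = 15.7.
W^NE = (Σα)·G − ½Σα_i² = 15.7² − ½·51.33 = 220.825.
Planner sets c_i = Σα_j = 15.7 for every i, so G^SO = 5·15.7 = 78.5.
W^SO = (Σα)·G^SO − ½·5·(Σα)² = (5/2)·15.7² = 616.225.
Deadweight loss = W^SO − W^NE = 395.4.

395.4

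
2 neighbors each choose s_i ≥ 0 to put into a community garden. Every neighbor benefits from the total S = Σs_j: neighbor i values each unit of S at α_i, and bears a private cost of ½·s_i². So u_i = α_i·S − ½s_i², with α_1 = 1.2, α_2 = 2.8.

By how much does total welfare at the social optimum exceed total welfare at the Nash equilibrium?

Neighbor i's FOC: ∂u_i/∂s_i = α_i − s_i = 0, so s_i* = α_i.
NE contributions = (1.2, 2.8); S = 4.
W^NE = (Σα)·S − ½Σα_i² = 4² − ½·9.28 = 11.36.
Planner sets s_i = Σα_j = 4 for every i, so S^SO = 2·4 = 8.
W^SO = (Σα)·S^SO − ½·2·(Σα)² = (2/2)·4² = 16.
Deadweight loss = W^SO − W^NE = 4.64.

4.64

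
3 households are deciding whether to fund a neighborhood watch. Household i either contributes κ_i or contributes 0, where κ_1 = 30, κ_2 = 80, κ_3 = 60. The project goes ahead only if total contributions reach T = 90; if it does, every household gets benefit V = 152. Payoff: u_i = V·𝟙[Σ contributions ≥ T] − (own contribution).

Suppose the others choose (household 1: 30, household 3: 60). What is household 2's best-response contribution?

Others' total = 90 ≥ 90; contributing adds cost 80 for no extra benefit.
Best response: 0.

0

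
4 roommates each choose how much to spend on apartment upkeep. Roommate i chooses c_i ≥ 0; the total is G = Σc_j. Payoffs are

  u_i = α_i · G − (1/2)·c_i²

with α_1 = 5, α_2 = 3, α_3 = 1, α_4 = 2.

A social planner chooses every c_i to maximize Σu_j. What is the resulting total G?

44

Planner FOC: ∂(Σu_j)/∂c_i = (Σα_j) − c_i = 0, so c_i^SO = Σα_j = 11 for every i; G^SO = 44.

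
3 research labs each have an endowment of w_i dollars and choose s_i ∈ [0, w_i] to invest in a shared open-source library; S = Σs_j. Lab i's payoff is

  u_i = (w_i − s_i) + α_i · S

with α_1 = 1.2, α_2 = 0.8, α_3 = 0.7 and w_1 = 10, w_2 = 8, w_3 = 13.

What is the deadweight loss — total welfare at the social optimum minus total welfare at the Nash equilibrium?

∂u_i/∂s_i = α_i − 1, so lab i contributes w_i if α_i > 1, else 0.
α_i > 1 for i ∈ {1}; NE contributions (10, 0, 0), S = 10.
W^NE = Σw_i − S^NE + (Σα_i)·S^NE = 31 + 1.7·10 = 48.
Planner: ∂(Σu_j)/∂s_i = Σα_j − 1 = 1.7 > 0, so everyone contributes w_i; S^SO = 31, W^SO = 31 + 1.7·31 = 83.7.
Deadweight loss = 35.7.

35.7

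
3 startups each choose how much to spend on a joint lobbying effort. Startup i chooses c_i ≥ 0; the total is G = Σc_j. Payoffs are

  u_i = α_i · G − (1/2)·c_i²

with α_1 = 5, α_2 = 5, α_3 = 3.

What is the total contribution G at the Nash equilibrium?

Startup i's FOC: ∂u_i/∂c_i = α_i − c_i = 0, so c_i* = α_i.
NE contributions = (5, 5, 3); G = 13.

13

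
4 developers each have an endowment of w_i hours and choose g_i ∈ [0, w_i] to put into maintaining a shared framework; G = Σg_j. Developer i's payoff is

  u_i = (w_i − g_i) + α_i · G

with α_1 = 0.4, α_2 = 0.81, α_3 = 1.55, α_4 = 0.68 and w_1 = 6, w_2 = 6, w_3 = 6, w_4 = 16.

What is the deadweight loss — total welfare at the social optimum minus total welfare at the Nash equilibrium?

68.32

∂u_i/∂g_i = α_i − 1, so developer i contributes w_i if α_i > 1, else 0.
α_i > 1 for i ∈ {3}; NE contributions (0, 0, 6, 0), G = 6.
W^NE = Σw_i − G^NE + (Σα_i)·G^NE = 34 + 2.44·6 = 48.64.
Planner: ∂(Σu_j)/∂g_i = Σα_j − 1 = 2.44 > 0, so everyone contributes w_i; G^SO = 34, W^SO = 34 + 2.44·34 = 116.96.
Deadweight loss = 68.32.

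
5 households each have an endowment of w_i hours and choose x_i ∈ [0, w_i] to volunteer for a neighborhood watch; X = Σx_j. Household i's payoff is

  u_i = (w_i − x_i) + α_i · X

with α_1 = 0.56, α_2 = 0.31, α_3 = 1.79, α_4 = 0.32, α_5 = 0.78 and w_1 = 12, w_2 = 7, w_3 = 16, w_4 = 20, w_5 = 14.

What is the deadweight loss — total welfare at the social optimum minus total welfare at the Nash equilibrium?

∂u_i/∂x_i = α_i − 1, so household i contributes w_i if α_i > 1, else 0.
α_i > 1 for i ∈ {3}; NE contributions (0, 0, 16, 0, 0), X = 16.
W^NE = Σw_i − X^NE + (Σα_i)·X^NE = 69 + 2.76·16 = 113.16.
Planner: ∂(Σu_j)/∂x_i = Σα_j − 1 = 2.76 > 0, so everyone contributes w_i; X^SO = 69, W^SO = 69 + 2.76·69 = 259.44.
Deadweight loss = 146.28.

146.28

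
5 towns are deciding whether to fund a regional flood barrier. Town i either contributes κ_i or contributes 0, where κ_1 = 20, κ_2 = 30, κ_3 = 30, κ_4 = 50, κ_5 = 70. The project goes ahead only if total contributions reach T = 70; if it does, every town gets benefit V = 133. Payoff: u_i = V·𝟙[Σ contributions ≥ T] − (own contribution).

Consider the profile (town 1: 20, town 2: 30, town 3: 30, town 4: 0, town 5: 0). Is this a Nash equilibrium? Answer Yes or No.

Total = 80 ≥ 70: provided.
Town 1 (pledges 20, payoff 113): dropping to 0 → total 60, payoff 0. No gain.
Town 2 (pledges 30, payoff 103): dropping to 0 → total 50, payoff 0. No gain.
Town 3 (pledges 30, payoff 103): dropping to 0 → total 50, payoff 0. No gain.
Town 4 (pledges 0, payoff 133): pledging 50 → total 130, payoff 83. No gain.
Town 5 (pledges 0, payoff 133): pledging 70 → total 150, payoff 63. No gain.

Yes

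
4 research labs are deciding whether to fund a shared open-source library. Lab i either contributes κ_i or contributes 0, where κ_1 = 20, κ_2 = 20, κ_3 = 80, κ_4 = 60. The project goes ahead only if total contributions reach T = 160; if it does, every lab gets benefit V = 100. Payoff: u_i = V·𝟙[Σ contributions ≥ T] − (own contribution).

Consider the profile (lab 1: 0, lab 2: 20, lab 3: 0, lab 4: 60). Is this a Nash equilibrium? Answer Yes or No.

Total = 80 < 160: not provided.
Lab 1 (pledges 0, payoff 0): pledging 20 → total 100, payoff -20. No gain.
Lab 2 (pledges 20, payoff -20): dropping to 0 → total 60, payoff 0. Profitable deviation.

No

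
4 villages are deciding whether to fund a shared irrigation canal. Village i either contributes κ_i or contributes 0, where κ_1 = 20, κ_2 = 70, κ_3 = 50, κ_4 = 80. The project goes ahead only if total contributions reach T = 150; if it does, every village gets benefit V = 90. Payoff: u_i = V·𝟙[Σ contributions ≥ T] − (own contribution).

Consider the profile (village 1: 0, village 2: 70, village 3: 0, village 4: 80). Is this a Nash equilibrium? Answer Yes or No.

Total = 150 ≥ 150: provided.
Village 1 (pledges 0, payoff 90): pledging 20 → total 170, payoff 70. No gain.
Village 2 (pledges 70, payoff 20): dropping to 0 → total 80, payoff 0. No gain.
Village 3 (pledges 0, payoff 90): pledging 50 → total 200, payoff 40. No gain.
Village 4 (pledges 80, payoff 10): dropping to 0 → total 70, payoff 0. No gain.

Yes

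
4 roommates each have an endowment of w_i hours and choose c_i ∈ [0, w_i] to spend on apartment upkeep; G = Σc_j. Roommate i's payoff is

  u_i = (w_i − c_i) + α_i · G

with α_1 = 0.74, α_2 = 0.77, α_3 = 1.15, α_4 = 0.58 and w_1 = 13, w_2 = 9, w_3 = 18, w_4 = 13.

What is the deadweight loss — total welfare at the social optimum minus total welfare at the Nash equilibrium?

78.4

∂u_i/∂c_i = α_i − 1, so roommate i contributes w_i if α_i > 1, else 0.
α_i > 1 for i ∈ {3}; NE contributions (0, 0, 18, 0), G = 18.
W^NE = Σw_i − G^NE + (Σα_i)·G^NE = 53 + 2.24·18 = 93.32.
Planner: ∂(Σu_j)/∂c_i = Σα_j − 1 = 2.24 > 0, so everyone contributes w_i; G^SO = 53, W^SO = 53 + 2.24·53 = 171.72.
Deadweight loss = 78.4.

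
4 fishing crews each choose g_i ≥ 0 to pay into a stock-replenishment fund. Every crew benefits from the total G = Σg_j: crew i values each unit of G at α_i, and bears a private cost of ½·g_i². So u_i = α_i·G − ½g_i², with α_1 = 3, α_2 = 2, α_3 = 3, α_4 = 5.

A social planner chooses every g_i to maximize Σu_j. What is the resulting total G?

52

Planner FOC: ∂(Σu_j)/∂g_i = (Σα_j) − g_i = 0, so g_i^SO = Σα_j = 13 for every i; G^SO = 52.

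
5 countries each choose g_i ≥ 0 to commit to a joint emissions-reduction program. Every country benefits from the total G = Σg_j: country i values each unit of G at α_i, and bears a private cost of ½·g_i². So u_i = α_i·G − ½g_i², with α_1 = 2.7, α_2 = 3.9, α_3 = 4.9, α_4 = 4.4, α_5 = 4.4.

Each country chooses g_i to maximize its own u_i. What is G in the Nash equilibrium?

20.3

Country i's FOC: ∂u_i/∂g_i = α_i − g_i = 0, so g_i* = α_i.
NE contributions = (2.7, 3.9, 4.9, 4.4, 4.4); G = 20.3.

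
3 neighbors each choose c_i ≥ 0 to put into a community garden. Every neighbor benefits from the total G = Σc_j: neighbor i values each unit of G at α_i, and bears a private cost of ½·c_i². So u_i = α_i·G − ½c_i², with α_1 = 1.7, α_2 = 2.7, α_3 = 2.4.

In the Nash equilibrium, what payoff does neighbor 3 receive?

13.44

Neighbor i's FOC: ∂u_i/∂c_i = α_i − c_i = 0, so c_i* = α_i.
NE contributions = (1.7, 2.7, 2.4); G = 6.8.
u_3 = α_3·G − ½·(c_3)² = 2.4·6.8 − ½·2.4² = 13.44.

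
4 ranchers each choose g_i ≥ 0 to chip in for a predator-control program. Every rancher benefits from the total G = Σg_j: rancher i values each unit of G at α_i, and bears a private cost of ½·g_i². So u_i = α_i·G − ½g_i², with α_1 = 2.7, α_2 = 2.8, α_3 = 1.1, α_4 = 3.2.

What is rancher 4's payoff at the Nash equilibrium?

26.24

Rancher i's FOC: ∂u_i/∂g_i = α_i − g_i = 0, so g_i* = α_i.
NE contributions = (2.7, 2.8, 1.1, 3.2); G = 9.8.
u_4 = α_4·G − ½·(g_4)² = 3.2·9.8 − ½·3.2² = 26.24.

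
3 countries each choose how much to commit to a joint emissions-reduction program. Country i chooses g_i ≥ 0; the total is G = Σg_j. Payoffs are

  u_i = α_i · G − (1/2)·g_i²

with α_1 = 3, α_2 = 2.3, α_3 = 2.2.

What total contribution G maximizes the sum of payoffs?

Planner FOC: ∂(Σu_j)/∂g_i = (Σα_j) − g_i = 0, so g_i^SO = Σα_j = 7.5 for every i; G^SO = 22.5.

22.5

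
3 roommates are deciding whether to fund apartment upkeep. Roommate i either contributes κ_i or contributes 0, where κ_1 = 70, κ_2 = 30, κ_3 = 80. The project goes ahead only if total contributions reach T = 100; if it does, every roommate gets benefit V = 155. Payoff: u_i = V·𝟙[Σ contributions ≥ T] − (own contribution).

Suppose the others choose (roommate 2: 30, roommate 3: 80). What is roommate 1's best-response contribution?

Others' total = 110 ≥ 100; contributing adds cost 70 for no extra benefit.
Best response: 0.

0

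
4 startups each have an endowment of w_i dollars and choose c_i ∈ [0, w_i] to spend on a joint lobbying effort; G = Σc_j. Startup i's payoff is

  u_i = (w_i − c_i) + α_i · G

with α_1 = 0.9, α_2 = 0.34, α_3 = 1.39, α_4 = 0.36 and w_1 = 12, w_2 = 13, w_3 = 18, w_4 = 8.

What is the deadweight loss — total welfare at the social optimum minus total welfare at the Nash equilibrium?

65.67

∂u_i/∂c_i = α_i − 1, so startup i contributes w_i if α_i > 1, else 0.
α_i > 1 for i ∈ {3}; NE contributions (0, 0, 18, 0), G = 18.
W^NE = Σw_i − G^NE + (Σα_i)·G^NE = 51 + 1.99·18 = 86.82.
Planner: ∂(Σu_j)/∂c_i = Σα_j − 1 = 1.99 > 0, so everyone contributes w_i; G^SO = 51, W^SO = 51 + 1.99·51 = 152.49.
Deadweight loss = 65.67.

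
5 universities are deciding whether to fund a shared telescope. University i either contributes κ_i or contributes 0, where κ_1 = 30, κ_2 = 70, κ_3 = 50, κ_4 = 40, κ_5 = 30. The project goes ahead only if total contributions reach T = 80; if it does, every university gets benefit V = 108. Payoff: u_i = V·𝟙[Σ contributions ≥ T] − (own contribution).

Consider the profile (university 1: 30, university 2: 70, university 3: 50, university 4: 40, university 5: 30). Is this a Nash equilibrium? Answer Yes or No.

Total = 220 ≥ 80: provided.
University 1 (pledges 30, payoff 78): dropping to 0 → total 190, payoff 108. Profitable deviation.

No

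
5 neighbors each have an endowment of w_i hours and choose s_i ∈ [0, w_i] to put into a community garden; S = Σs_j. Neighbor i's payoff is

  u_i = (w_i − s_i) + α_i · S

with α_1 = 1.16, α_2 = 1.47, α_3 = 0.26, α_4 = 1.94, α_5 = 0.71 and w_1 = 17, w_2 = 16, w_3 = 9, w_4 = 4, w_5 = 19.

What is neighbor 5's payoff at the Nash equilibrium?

45.27

∂u_i/∂s_i = α_i − 1, so neighbor i contributes w_i if α_i > 1, else 0.
α_i > 1 for i ∈ {1, 2, 4}; NE contributions (17, 16, 0, 4, 0), S = 37.
u_5 = (19 − 0) + 0.71·37 = 45.27.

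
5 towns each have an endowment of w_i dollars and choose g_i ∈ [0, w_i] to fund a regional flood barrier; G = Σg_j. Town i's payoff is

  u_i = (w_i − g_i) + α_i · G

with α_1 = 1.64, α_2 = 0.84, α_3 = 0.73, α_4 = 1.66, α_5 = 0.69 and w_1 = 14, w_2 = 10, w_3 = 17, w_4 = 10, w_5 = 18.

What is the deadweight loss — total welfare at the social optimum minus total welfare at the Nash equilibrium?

∂u_i/∂g_i = α_i − 1, so town i contributes w_i if α_i > 1, else 0.
α_i > 1 for i ∈ {1, 4}; NE contributions (14, 0, 0, 10, 0), G = 24.
W^NE = Σw_i − G^NE + (Σα_i)·G^NE = 69 + 4.56·24 = 178.44.
Planner: ∂(Σu_j)/∂g_i = Σα_j − 1 = 4.56 > 0, so everyone contributes w_i; G^SO = 69, W^SO = 69 + 4.56·69 = 383.64.
Deadweight loss = 205.2.

205.2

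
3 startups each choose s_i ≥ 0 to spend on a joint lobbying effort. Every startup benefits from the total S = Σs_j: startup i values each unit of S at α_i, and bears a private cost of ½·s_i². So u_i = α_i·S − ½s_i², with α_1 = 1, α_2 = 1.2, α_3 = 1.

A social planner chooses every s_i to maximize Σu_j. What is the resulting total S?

9.6

Planner FOC: ∂(Σu_j)/∂s_i = (Σα_j) − s_i = 0, so s_i^SO = Σα_j = 3.2 for every i; S^SO = 9.6.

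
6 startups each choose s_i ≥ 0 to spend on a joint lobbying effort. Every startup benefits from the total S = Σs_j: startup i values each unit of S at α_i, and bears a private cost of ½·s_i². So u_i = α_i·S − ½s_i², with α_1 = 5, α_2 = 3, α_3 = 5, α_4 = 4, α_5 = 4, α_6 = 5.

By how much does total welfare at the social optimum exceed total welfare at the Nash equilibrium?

Startup i's FOC: ∂u_i/∂s_i = α_i − s_i = 0, so s_i* = α_i.
NE contributions = (5, 3, 5, 4, 4, 5); S = 26.
W^NE = (Σα)·S − ½Σα_i² = 26² − ½·116 = 618.
Planner sets s_i = Σα_j = 26 for every i, so S^SO = 6·26 = 156.
W^SO = (Σα)·S^SO − ½·6·(Σα)² = (6/2)·26² = 2028.
Deadweight loss = W^SO − W^NE = 1410.

1410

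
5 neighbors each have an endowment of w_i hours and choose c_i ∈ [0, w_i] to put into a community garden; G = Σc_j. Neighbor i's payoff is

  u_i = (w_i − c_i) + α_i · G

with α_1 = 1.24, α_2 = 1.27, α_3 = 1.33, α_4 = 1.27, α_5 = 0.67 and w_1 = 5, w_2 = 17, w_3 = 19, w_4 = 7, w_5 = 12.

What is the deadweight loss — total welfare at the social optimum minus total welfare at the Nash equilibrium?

∂u_i/∂c_i = α_i − 1, so neighbor i contributes w_i if α_i > 1, else 0.
α_i > 1 for i ∈ {1, 2, 3, 4}; NE contributions (5, 17, 19, 7, 0), G = 48.
W^NE = Σw_i − G^NE + (Σα_i)·G^NE = 60 + 4.78·48 = 289.44.
Planner: ∂(Σu_j)/∂c_i = Σα_j − 1 = 4.78 > 0, so everyone contributes w_i; G^SO = 60, W^SO = 60 + 4.78·60 = 346.8.
Deadweight loss = 57.36.

57.36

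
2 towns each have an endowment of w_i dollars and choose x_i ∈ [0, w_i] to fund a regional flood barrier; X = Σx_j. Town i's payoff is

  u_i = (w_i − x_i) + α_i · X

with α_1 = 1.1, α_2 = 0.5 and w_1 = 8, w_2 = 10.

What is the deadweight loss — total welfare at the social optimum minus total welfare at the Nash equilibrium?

6

∂u_i/∂x_i = α_i − 1, so town i contributes w_i if α_i > 1, else 0.
α_i > 1 for i ∈ {1}; NE contributions (8, 0), X = 8.
W^NE = Σw_i − X^NE + (Σα_i)·X^NE = 18 + 0.6·8 = 22.8.
Planner: ∂(Σu_j)/∂x_i = Σα_j − 1 = 0.6 > 0, so everyone contributes w_i; X^SO = 18, W^SO = 18 + 0.6·18 = 28.8.
Deadweight loss = 6.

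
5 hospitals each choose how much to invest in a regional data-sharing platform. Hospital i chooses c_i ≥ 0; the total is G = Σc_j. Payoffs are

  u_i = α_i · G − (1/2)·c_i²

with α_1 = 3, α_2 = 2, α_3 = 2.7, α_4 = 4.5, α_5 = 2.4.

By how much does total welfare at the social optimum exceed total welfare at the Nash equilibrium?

342.89

Hospital i's FOC: ∂u_i/∂c_i = α_i − c_i = 0, so c_i* = α_i.
NE contributions = (3, 2, 2.7, 4.5, 2.4); G = 14.6.
W^NE = (Σα)·G − ½Σα_i² = 14.6² − ½·46.3 = 190.01.
Planner sets c_i = Σα_j = 14.6 for every i, so G^SO = 5·14.6 = 73.
W^SO = (Σα)·G^SO − ½·5·(Σα)² = (5/2)·14.6² = 532.9.
Deadweight loss = W^SO − W^NE = 342.89.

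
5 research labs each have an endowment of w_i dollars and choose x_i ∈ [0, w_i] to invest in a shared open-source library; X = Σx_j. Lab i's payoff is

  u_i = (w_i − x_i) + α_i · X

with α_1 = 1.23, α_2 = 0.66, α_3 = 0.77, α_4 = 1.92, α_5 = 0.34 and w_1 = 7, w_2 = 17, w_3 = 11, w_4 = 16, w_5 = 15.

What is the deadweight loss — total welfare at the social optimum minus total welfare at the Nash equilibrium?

∂u_i/∂x_i = α_i − 1, so lab i contributes w_i if α_i > 1, else 0.
α_i > 1 for i ∈ {1, 4}; NE contributions (7, 0, 0, 16, 0), X = 23.
W^NE = Σw_i − X^NE + (Σα_i)·X^NE = 66 + 3.92·23 = 156.16.
Planner: ∂(Σu_j)/∂x_i = Σα_j − 1 = 3.92 > 0, so everyone contributes w_i; X^SO = 66, W^SO = 66 + 3.92·66 = 324.72.
Deadweight loss = 168.56.

168.56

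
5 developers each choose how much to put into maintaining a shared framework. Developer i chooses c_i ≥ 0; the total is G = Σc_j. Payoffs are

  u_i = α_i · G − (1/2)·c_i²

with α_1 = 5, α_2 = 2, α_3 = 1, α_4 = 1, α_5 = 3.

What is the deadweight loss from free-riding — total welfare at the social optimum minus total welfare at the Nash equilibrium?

236

Developer i's FOC: ∂u_i/∂c_i = α_i − c_i = 0, so c_i* = α_i.
NE contributions = (5, 2, 1, 1, 3); G = 12.
W^NE = (Σα)·G − ½Σα_i² = 12² − ½·40 = 124.
Planner sets c_i = Σα_j = 12 for every i, so G^SO = 5·12 = 60.
W^SO = (Σα)·G^SO − ½·5·(Σα)² = (5/2)·12² = 360.
Deadweight loss = W^SO − W^NE = 236.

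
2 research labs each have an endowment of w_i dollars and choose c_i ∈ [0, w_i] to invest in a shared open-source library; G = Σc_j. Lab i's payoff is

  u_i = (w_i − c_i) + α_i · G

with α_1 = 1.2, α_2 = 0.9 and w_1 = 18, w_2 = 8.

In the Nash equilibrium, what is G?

18

∂u_i/∂c_i = α_i − 1, so lab i contributes w_i if α_i > 1, else 0.
α_i > 1 for i ∈ {1}; NE contributions (18, 0), G = 18.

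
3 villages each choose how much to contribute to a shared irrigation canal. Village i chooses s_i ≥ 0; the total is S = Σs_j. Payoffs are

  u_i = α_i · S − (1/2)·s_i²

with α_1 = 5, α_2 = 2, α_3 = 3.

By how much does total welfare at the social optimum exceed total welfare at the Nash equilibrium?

69

Village i's FOC: ∂u_i/∂s_i = α_i − s_i = 0, so s_i* = α_i.
NE contributions = (5, 2, 3); S = 10.
W^NE = (Σα)·S − ½Σα_i² = 10² − ½·38 = 81.
Planner sets s_i = Σα_j = 10 for every i, so S^SO = 3·10 = 30.
W^SO = (Σα)·S^SO − ½·3·(Σα)² = (3/2)·10² = 150.
Deadweight loss = W^SO − W^NE = 69.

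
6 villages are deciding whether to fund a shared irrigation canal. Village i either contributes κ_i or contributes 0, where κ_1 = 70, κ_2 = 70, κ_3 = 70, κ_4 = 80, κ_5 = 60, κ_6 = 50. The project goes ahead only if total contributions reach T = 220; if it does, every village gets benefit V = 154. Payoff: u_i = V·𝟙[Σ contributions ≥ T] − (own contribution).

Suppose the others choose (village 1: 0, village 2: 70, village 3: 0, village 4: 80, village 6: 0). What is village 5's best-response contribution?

0

Others' total = 150. Even contributing 60 gives 210 < 220: no benefit either way.
Best response: 0.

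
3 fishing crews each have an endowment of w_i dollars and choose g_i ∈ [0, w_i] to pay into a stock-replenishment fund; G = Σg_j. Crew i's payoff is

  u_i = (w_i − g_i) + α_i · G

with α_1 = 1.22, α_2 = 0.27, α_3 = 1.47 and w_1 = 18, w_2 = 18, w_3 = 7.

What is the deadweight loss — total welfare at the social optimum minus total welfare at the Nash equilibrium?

∂u_i/∂g_i = α_i − 1, so crew i contributes w_i if α_i > 1, else 0.
α_i > 1 for i ∈ {1, 3}; NE contributions (18, 0, 7), G = 25.
W^NE = Σw_i − G^NE + (Σα_i)·G^NE = 43 + 1.96·25 = 92.
Planner: ∂(Σu_j)/∂g_i = Σα_j − 1 = 1.96 > 0, so everyone contributes w_i; G^SO = 43, W^SO = 43 + 1.96·43 = 127.28.
Deadweight loss = 35.28.

35.28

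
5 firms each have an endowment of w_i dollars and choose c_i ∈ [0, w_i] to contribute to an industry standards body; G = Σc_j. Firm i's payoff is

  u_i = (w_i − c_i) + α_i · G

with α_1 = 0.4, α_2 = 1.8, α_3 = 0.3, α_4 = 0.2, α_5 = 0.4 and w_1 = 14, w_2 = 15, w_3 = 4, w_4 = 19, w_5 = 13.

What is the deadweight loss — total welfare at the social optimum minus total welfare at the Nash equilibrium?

105

∂u_i/∂c_i = α_i − 1, so firm i contributes w_i if α_i > 1, else 0.
α_i > 1 for i ∈ {2}; NE contributions (0, 15, 0, 0, 0), G = 15.
W^NE = Σw_i − G^NE + (Σα_i)·G^NE = 65 + 2.1·15 = 96.5.
Planner: ∂(Σu_j)/∂c_i = Σα_j − 1 = 2.1 > 0, so everyone contributes w_i; G^SO = 65, W^SO = 65 + 2.1·65 = 201.5.
Deadweight loss = 105.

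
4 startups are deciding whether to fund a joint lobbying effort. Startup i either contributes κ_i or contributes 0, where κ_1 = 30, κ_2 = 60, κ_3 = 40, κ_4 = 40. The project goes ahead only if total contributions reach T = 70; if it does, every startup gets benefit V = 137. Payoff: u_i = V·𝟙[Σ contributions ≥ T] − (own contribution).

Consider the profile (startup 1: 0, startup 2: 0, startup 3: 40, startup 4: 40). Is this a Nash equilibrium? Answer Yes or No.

Yes

Total = 80 ≥ 70: provided.
Startup 1 (pledges 0, payoff 137): pledging 30 → total 110, payoff 107. No gain.
Startup 2 (pledges 0, payoff 137): pledging 60 → total 140, payoff 77. No gain.
Startup 3 (pledges 40, payoff 97): dropping to 0 → total 40, payoff 0. No gain.
Startup 4 (pledges 40, payoff 97): dropping to 0 → total 40, payoff 0. No gain.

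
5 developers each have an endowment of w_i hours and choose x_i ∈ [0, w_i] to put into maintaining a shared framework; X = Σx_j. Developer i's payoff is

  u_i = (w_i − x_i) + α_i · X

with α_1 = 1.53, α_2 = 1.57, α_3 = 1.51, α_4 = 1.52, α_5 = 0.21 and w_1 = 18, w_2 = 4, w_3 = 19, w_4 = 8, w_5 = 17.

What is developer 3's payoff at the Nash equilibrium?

73.99

∂u_i/∂x_i = α_i − 1, so developer i contributes w_i if α_i > 1, else 0.
α_i > 1 for i ∈ {1, 2, 3, 4}; NE contributions (18, 4, 19, 8, 0), X = 49.
u_3 = (19 − 19) + 1.51·49 = 73.99.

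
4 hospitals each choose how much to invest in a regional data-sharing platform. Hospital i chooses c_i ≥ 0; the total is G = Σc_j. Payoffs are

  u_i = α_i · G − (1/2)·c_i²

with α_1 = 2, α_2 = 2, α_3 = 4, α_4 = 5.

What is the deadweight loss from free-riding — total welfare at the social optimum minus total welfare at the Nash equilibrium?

Hospital i's FOC: ∂u_i/∂c_i = α_i − c_i = 0, so c_i* = α_i.
NE contributions = (2, 2, 4, 5); G = 13.
W^NE = (Σα)·G − ½Σα_i² = 13² − ½·49 = 144.5.
Planner sets c_i = Σα_j = 13 for every i, so G^SO = 4·13 = 52.
W^SO = (Σα)·G^SO − ½·4·(Σα)² = (4/2)·13² = 338.
Deadweight loss = W^SO − W^NE = 193.5.

193.5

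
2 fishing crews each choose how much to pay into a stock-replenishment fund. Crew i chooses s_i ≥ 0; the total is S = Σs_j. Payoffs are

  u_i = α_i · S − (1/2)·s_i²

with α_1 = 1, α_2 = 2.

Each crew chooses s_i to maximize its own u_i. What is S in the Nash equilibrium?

3

Crew i's FOC: ∂u_i/∂s_i = α_i − s_i = 0, so s_i* = α_i.
NE contributions = (1, 2); S = 3.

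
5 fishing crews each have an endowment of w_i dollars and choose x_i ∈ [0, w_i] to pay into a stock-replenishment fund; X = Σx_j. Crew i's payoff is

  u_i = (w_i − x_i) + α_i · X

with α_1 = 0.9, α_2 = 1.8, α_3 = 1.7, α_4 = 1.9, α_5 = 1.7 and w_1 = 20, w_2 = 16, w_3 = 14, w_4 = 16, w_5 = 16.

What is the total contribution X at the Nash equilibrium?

62

∂u_i/∂x_i = α_i − 1, so crew i contributes w_i if α_i > 1, else 0.
α_i > 1 for i ∈ {2, 3, 4, 5}; NE contributions (0, 16, 14, 16, 16), X = 62.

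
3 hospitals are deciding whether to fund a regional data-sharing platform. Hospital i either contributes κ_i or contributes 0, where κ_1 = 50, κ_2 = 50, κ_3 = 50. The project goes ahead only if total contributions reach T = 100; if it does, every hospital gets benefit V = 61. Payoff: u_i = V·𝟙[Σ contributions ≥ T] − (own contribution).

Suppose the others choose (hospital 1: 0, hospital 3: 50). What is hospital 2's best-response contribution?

50

Others' total = 50. Contributing 50 brings total to 100 ≥ 100: gain V − κ_2 = 11.
Best response: 50.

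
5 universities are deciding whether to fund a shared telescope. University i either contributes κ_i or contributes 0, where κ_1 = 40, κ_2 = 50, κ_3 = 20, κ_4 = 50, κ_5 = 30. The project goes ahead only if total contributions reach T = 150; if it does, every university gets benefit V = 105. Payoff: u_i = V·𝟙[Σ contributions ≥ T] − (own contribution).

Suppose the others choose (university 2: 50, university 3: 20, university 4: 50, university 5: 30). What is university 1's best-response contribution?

Others' total = 150 ≥ 150; contributing adds cost 40 for no extra benefit.
Best response: 0.

0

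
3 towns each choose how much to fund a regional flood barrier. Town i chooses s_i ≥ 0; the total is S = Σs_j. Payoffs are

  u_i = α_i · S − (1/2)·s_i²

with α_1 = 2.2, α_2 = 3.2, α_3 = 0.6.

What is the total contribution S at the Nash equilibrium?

6

Town i's FOC: ∂u_i/∂s_i = α_i − s_i = 0, so s_i* = α_i.
NE contributions = (2.2, 3.2, 0.6); S = 6.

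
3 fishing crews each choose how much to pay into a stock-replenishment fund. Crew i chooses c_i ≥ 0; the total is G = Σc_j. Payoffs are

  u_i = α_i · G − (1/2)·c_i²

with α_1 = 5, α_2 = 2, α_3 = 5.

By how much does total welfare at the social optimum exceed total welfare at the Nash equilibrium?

99

Crew i's FOC: ∂u_i/∂c_i = α_i − c_i = 0, so c_i* = α_i.
NE contributions = (5, 2, 5); G = 12.
W^NE = (Σα)·G − ½Σα_i² = 12² − ½·54 = 117.
Planner sets c_i = Σα_j = 12 for every i, so G^SO = 3·12 = 36.
W^SO = (Σα)·G^SO − ½·3·(Σα)² = (3/2)·12² = 216.
Deadweight loss = W^SO − W^NE = 99.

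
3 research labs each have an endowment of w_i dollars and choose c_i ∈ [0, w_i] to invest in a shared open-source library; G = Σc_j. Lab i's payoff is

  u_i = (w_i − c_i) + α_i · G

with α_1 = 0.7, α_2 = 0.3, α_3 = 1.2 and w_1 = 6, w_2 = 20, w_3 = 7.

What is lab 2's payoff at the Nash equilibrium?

22.1

∂u_i/∂c_i = α_i − 1, so lab i contributes w_i if α_i > 1, else 0.
α_i > 1 for i ∈ {3}; NE contributions (0, 0, 7), G = 7.
u_2 = (20 − 0) + 0.3·7 = 22.1.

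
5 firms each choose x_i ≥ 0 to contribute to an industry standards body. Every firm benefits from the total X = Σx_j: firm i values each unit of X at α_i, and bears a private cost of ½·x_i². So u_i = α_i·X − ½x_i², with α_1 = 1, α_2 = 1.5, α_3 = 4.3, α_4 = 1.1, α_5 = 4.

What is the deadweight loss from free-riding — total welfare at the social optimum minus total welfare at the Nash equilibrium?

231.89

Firm i's FOC: ∂u_i/∂x_i = α_i − x_i = 0, so x_i* = α_i.
NE contributions = (1, 1.5, 4.3, 1.1, 4); X = 11.9.
W^NE = (Σα)·X − ½Σα_i² = 11.9² − ½·38.95 = 122.135.
Planner sets x_i = Σα_j = 11.9 for every i, so X^SO = 5·11.9 = 59.5.
W^SO = (Σα)·X^SO − ½·5·(Σα)² = (5/2)·11.9² = 354.025.
Deadweight loss = W^SO − W^NE = 231.89.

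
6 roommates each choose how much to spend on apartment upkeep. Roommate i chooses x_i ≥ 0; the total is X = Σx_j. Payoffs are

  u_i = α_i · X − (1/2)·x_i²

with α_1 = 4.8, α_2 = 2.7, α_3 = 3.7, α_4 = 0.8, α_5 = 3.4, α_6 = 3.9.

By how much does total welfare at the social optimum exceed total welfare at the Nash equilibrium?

780.695

Roommate i's FOC: ∂u_i/∂x_i = α_i − x_i = 0, so x_i* = α_i.
NE contributions = (4.8, 2.7, 3.7, 0.8, 3.4, 3.9); X = 19.3.
W^NE = (Σα)·X − ½Σα_i² = 19.3² − ½·71.43 = 336.775.
Planner sets x_i = Σα_j = 19.3 for every i, so X^SO = 6·19.3 = 115.8.
W^SO = (Σα)·X^SO − ½·6·(Σα)² = (6/2)·19.3² = 1117.47.
Deadweight loss = W^SO − W^NE = 780.695.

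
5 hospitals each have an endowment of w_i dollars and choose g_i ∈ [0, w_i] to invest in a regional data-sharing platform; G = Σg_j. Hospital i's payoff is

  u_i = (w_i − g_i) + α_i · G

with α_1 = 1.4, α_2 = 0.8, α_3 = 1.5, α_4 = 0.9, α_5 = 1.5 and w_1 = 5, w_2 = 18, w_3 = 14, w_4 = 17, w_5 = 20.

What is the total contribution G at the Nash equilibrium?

∂u_i/∂g_i = α_i − 1, so hospital i contributes w_i if α_i > 1, else 0.
α_i > 1 for i ∈ {1, 3, 5}; NE contributions (5, 0, 14, 0, 20), G = 39.

39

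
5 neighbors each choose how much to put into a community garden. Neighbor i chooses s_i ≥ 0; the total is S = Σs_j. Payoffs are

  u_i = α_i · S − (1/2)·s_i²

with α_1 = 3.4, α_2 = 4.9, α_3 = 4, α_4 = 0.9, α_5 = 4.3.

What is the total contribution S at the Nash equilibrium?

Neighbor i's FOC: ∂u_i/∂s_i = α_i − s_i = 0, so s_i* = α_i.
NE contributions = (3.4, 4.9, 4, 0.9, 4.3); S = 17.5.

17.5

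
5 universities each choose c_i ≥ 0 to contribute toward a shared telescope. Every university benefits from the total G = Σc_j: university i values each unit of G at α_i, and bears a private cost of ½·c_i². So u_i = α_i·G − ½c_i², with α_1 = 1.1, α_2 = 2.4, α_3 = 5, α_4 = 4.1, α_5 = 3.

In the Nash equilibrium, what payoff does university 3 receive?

65.5

University i's FOC: ∂u_i/∂c_i = α_i − c_i = 0, so c_i* = α_i.
NE contributions = (1.1, 2.4, 5, 4.1, 3); G = 15.6.
u_3 = α_3·G − ½·(c_3)² = 5·15.6 − ½·5² = 65.5.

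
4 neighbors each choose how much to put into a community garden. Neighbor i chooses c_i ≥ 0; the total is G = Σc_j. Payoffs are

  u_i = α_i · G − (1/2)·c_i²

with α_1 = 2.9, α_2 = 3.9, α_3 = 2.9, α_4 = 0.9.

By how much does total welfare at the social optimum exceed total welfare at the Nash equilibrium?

128.78

Neighbor i's FOC: ∂u_i/∂c_i = α_i − c_i = 0, so c_i* = α_i.
NE contributions = (2.9, 3.9, 2.9, 0.9); G = 10.6.
W^NE = (Σα)·G − ½Σα_i² = 10.6² − ½·32.84 = 95.94.
Planner sets c_i = Σα_j = 10.6 for every i, so G^SO = 4·10.6 = 42.4.
W^SO = (Σα)·G^SO − ½·4·(Σα)² = (4/2)·10.6² = 224.72.
Deadweight loss = W^SO − W^NE = 128.78.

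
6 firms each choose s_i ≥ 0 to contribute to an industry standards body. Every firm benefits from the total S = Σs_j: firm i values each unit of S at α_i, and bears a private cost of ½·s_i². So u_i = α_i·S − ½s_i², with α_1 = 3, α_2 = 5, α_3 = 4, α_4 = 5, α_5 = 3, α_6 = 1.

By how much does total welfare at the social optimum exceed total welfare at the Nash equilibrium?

Firm i's FOC: ∂u_i/∂s_i = α_i − s_i = 0, so s_i* = α_i.
NE contributions = (3, 5, 4, 5, 3, 1); S = 21.
W^NE = (Σα)·S − ½Σα_i² = 21² − ½·85 = 398.5.
Planner sets s_i = Σα_j = 21 for every i, so S^SO = 6·21 = 126.
W^SO = (Σα)·S^SO − ½·6·(Σα)² = (6/2)·21² = 1323.
Deadweight loss = W^SO − W^NE = 924.5.

924.5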